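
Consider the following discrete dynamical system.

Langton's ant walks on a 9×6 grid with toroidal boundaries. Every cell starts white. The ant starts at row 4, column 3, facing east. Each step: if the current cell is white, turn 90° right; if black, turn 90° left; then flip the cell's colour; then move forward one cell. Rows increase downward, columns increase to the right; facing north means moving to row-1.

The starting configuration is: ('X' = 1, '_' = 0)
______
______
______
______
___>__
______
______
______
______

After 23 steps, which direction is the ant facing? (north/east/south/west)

south

step 0: ______
______
______
______
___>__
______
______
______
______
step 1: ______
______
______
______
___X__
___v__
______
______
______
step 2: ______
______
______
______
___X__
__<X__
______
______
______
step 3: ______
______
______
______
__^X__
__XX__
______
______
______
step 4: ______
______
______
______
__X>__
__XX__
______
______
______
step 5: ______
______
______
___^__
__X___
__XX__
______
______
______
step 6: ______
______
______
___X>_
__X___
__XX__
______
______
______
step 7: ______
______
______
___XX_
__X_v_
__XX__
______
______
______
step 8: ______
______
______
___XX_
__X<X_
__XX__
______
______
______
step 9: ______
______
______
___^X_
__XXX_
__XX__
______
______
______
step 10: ______
______
______
__<_X_
__XXX_
__XX__
______
______
______
step 11: ______
______
__^___
__X_X_
__XXX_
__XX__
______
______
______
step 12: ______
______
__X>__
__X_X_
__XXX_
__XX__
______
______
______
step 13: ______
______
__XX__
__XvX_
__XXX_
__XX__
______
______
______
step 14: ______
______
__XX__
__<XX_
__XXX_
__XX__
______
______
______
step 15: ______
______
__XX__
___XX_
__vXX_
__XX__
______
______
______
step 16: ______
______
__XX__
___XX_
___>X_
__XX__
______
______
______
step 17: ______
______
__XX__
___^X_
____X_
__XX__
______
______
______
step 18: ______
______
__XX__
__<_X_
____X_
__XX__
______
______
______
step 19: ______
______
__^X__
__X_X_
____X_
__XX__
______
______
______
step 20: ______
______
_<_X__
__X_X_
____X_
__XX__
______
______
______
step 21: ______
_^____
_X_X__
__X_X_
____X_
__XX__
______
______
______
step 22: ______
_X>___
_X_X__
__X_X_
____X_
__XX__
______
______
______
step 23: ______
_XX___
_XvX__
__X_X_
____X_
__XX__
______
______
______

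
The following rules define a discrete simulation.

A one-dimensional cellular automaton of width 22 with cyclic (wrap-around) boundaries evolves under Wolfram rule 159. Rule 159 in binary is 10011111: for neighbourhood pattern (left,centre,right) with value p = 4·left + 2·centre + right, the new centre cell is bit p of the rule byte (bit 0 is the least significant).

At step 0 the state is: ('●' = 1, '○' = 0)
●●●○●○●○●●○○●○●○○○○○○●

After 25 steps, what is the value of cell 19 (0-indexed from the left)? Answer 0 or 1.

k=0  ●●●○●○●○●●○○●○●○○○○○○●
k=1  ●●○○●○●○●○●●●○●●●●●●●●
k=2  ●○●●●○●○●○●●○○●●●●●●●●
k=3  ○○●●○○●○●○●○●●●●●●●●●●
k=4  ●●●○●●●○●○●○●●●●●●●●●○
k=5  ●●○○●●○○●○●○●●●●●●●●○○
k=6  ●○●●●○●●●○●○●●●●●●●○●●
k=7  ○○●●○○●●○○●○●●●●●●○○●●
k=8  ●●●○●●●○●●●○●●●●●○●●●○
k=9  ●●○○●●○○●●○○●●●●○○●●○○
k=10  ●○●●●○●●●○●●●●●○●●●○●●
k=11  ○○●●○○●●○○●●●●○○●●○○●●
k=12  ●●●○●●●○●●●●●○●●●○●●●○
k=13  ●●○○●●○○●●●●○○●●○○●●○○
k=14  ●○●●●○●●●●●○●●●○●●●○●●
k=15  ○○●●○○●●●●○○●●○○●●○○●●
k=16  ●●●○●●●●●○●●●○●●●○●●●○
k=17  ●●○○●●●●○○●●○○●●○○●●○○
k=18  ●○●●●●●○●●●○●●●○●●●○●●
k=19  ○○●●●●○○●●○○●●○○●●○○●●
k=20  ●●●●●○●●●○●●●○●●●○●●●○
k=21  ●●●●○○●●○○●●○○●●○○●●○○
k=22  ●●●○●●●○●●●○●●●○●●●○●●
k=23  ●●○○●●○○●●○○●●○○●●○○●●
k=24  ●○●●●○●●●○●●●○●●●○●●●●
k=25  ○○●●○○●●○○●●○○●●○○●●●●

1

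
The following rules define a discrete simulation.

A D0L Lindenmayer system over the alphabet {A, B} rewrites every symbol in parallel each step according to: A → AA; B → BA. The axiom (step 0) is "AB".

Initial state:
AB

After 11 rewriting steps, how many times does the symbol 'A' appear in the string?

4095

gen 0: AB
gen 1: AABA
gen 2: AAAABAAA
gen 3: AAAAAAAABAAAAAAA
gen 4: AAAAAAAAAAAAAAAABAAAAAAAAAAAAAAA
gen 5: AAAAAAAAAAAAAAAAAAAAAAAAAAAAAAAABAAAAAAAAAAAAAAAAAAAAAAAAAAAAAAA
gen 6: AAAAAAAAAAAAAAAAAAAAAAAAAAAAAAAAAAAAAAAAAAAAAAAAAAAAAAAAAA…AAAAAAAAAAAAAAAAAAAAAAAAAAAAAAAAAAAAAAAAAAAAAAAAAAAAAAAAAA  (len 128)
gen 7: AAAAAAAAAAAAAAAAAAAAAAAAAAAAAAAAAAAAAAAAAAAAAAAAAAAAAAAAAA…AAAAAAAAAAAAAAAAAAAAAAAAAAAAAAAAAAAAAAAAAAAAAAAAAAAAAAAAAA  (len 256)
gen 8: AAAAAAAAAAAAAAAAAAAAAAAAAAAAAAAAAAAAAAAAAAAAAAAAAAAAAAAAAA…AAAAAAAAAAAAAAAAAAAAAAAAAAAAAAAAAAAAAAAAAAAAAAAAAAAAAAAAAA  (len 512)
gen 9: AAAAAAAAAAAAAAAAAAAAAAAAAAAAAAAAAAAAAAAAAAAAAAAAAAAAAAAAAA…AAAAAAAAAAAAAAAAAAAAAAAAAAAAAAAAAAAAAAAAAAAAAAAAAAAAAAAAAA  (len 1024)
gen 10: AAAAAAAAAAAAAAAAAAAAAAAAAAAAAAAAAAAAAAAAAAAAAAAAAAAAAAAAAA…AAAAAAAAAAAAAAAAAAAAAAAAAAAAAAAAAAAAAAAAAAAAAAAAAAAAAAAAAA  (len 2048)
gen 11: AAAAAAAAAAAAAAAAAAAAAAAAAAAAAAAAAAAAAAAAAAAAAAAAAAAAAAAAAA…AAAAAAAAAAAAAAAAAAAAAAAAAAAAAAAAAAAAAAAAAAAAAAAAAAAAAAAAAA  (len 4096)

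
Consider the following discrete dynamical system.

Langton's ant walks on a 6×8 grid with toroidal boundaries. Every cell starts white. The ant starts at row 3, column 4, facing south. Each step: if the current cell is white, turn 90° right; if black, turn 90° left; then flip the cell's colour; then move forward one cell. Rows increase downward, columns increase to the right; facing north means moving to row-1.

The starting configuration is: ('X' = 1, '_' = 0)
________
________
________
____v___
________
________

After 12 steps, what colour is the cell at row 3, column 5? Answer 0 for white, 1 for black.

t=0: ________
________
________
____v___
________
________
t=1: ________
________
________
___<X___
________
________
t=2: ________
________
___^____
___XX___
________
________
t=3: ________
________
___X>___
___XX___
________
________
t=4: ________
________
___XX___
___Xv___
________
________
t=5: ________
________
___XX___
___X_>__
________
________
t=6: ________
________
___XX___
___X_X__
_____v__
________
t=7: ________
________
___XX___
___X_X__
____<X__
________
t=8: ________
________
___XX___
___X^X__
____XX__
________
t=9: ________
________
___XX___
___XX>__
____XX__
________
t=10: ________
________
___XX^__
___XX___
____XX__
________
t=11: ________
________
___XXX>_
___XX___
____XX__
________
t=12: ________
________
___XXXX_
___XX_v_
____XX__
________

0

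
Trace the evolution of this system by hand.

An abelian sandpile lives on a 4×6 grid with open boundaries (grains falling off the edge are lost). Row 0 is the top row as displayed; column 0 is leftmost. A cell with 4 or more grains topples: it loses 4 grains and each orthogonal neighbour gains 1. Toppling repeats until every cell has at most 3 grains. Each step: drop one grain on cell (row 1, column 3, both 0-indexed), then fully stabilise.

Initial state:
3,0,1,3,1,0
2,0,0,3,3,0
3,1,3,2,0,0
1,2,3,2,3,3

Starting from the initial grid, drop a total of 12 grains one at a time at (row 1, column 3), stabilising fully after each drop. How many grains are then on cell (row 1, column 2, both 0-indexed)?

3

t=0: 3,0,1,3,1,0
2,0,0,3,3,0
3,1,3,2,0,0
1,2,3,2,3,3
t=1: 3,0,2,0,3,0
2,0,1,2,0,1
3,1,3,3,1,0
1,2,3,2,3,3
t=2: 3,0,2,0,3,0
2,0,1,3,0,1
3,1,3,3,1,0
1,2,3,2,3,3
t=3: 3,0,2,1,3,0
2,0,3,1,1,1
3,2,1,2,3,1
1,3,1,1,1,0
t=4: 3,0,2,1,3,0
2,0,3,2,1,1
3,2,1,2,3,1
1,3,1,1,1,0
t=5: 3,0,2,1,3,0
2,0,3,3,1,1
3,2,1,2,3,1
1,3,1,1,1,0
t=6: 3,0,3,2,3,0
2,1,0,1,2,1
3,2,2,3,3,1
1,3,1,1,1,0
t=7: 3,0,3,2,3,0
2,1,0,2,2,1
3,2,2,3,3,1
1,3,1,1,1,0
t=8: 3,0,3,2,3,0
2,1,0,3,2,1
3,2,2,3,3,1
1,3,1,1,1,0
t=9: 3,1,0,1,1,1
2,1,2,3,1,2
3,2,3,1,1,2
1,3,1,2,2,0
t=10: 3,1,0,2,1,1
2,1,3,0,2,2
3,2,3,2,1,2
1,3,1,2,2,0
t=11: 3,1,0,2,1,1
2,1,3,1,2,2
3,2,3,2,1,2
1,3,1,2,2,0
t=12: 3,1,0,2,1,1
2,1,3,2,2,2
3,2,3,2,1,2
1,3,1,2,2,0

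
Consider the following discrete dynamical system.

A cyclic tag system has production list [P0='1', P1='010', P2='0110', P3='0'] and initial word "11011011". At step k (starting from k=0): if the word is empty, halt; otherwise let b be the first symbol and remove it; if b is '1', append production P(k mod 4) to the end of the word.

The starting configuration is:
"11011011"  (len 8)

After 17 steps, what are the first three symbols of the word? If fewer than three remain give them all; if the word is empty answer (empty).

001

step 0: "11011011"  (len 8)
step 1: "10110111"  (len 8)
step 2: "0110111010"  (len 10)
step 3: "110111010"  (len 9)
step 4: "101110100"  (len 9)
step 5: "011101001"  (len 9)
step 6: "11101001"  (len 8)
step 7: "11010010110"  (len 11)
step 8: "10100101100"  (len 11)
step 9: "01001011001"  (len 11)
step 10: "1001011001"  (len 10)
step 11: "0010110010110"  (len 13)
step 12: "010110010110"  (len 12)
step 13: "10110010110"  (len 11)
step 14: "0110010110010"  (len 13)
step 15: "110010110010"  (len 12)
step 16: "100101100100"  (len 12)
step 17: "001011001001"  (len 12)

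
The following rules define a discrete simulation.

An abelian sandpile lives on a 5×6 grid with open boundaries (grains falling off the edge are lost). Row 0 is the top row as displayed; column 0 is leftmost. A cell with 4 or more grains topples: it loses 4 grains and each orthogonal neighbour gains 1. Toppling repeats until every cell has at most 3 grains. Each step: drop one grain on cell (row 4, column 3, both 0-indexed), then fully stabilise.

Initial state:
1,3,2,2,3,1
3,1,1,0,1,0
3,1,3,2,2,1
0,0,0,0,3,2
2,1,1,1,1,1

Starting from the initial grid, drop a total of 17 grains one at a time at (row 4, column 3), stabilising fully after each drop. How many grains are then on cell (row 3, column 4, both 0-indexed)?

[0] 1,3,2,2,3,1
3,1,1,0,1,0
3,1,3,2,2,1
0,0,0,0,3,2
2,1,1,1,1,1
[1] 1,3,2,2,3,1
3,1,1,0,1,0
3,1,3,2,2,1
0,0,0,0,3,2
2,1,1,2,1,1
[2] 1,3,2,2,3,1
3,1,1,0,1,0
3,1,3,2,2,1
0,0,0,0,3,2
2,1,1,3,1,1
[3] 1,3,2,2,3,1
3,1,1,0,1,0
3,1,3,2,2,1
0,0,0,1,3,2
2,1,2,0,2,1
[4] 1,3,2,2,3,1
3,1,1,0,1,0
3,1,3,2,2,1
0,0,0,1,3,2
2,1,2,1,2,1
[5] 1,3,2,2,3,1
3,1,1,0,1,0
3,1,3,2,2,1
0,0,0,1,3,2
2,1,2,2,2,1
[6] 1,3,2,2,3,1
3,1,1,0,1,0
3,1,3,2,2,1
0,0,0,1,3,2
2,1,2,3,2,1
[7] 1,3,2,2,3,1
3,1,1,0,1,0
3,1,3,2,2,1
0,0,0,2,3,2
2,1,3,0,3,1
[8] 1,3,2,2,3,1
3,1,1,0,1,0
3,1,3,2,2,1
0,0,0,2,3,2
2,1,3,1,3,1
[9] 1,3,2,2,3,1
3,1,1,0,1,0
3,1,3,2,2,1
0,0,0,2,3,2
2,1,3,2,3,1
[10] 1,3,2,2,3,1
3,1,1,0,1,0
3,1,3,2,2,1
0,0,0,2,3,2
2,1,3,3,3,1
[11] 1,3,2,2,3,1
3,1,1,0,1,0
3,1,3,3,3,1
0,0,2,0,1,3
2,2,0,3,1,2
[12] 1,3,2,2,3,1
3,1,1,0,1,0
3,1,3,3,3,1
0,0,2,1,1,3
2,2,1,0,2,2
[13] 1,3,2,2,3,1
3,1,1,0,1,0
3,1,3,3,3,1
0,0,2,1,1,3
2,2,1,1,2,2
[14] 1,3,2,2,3,1
3,1,1,0,1,0
3,1,3,3,3,1
0,0,2,1,1,3
2,2,1,2,2,2
[15] 1,3,2,2,3,1
3,1,1,0,1,0
3,1,3,3,3,1
0,0,2,1,1,3
2,2,1,3,2,2
[16] 1,3,2,2,3,1
3,1,1,0,1,0
3,1,3,3,3,1
0,0,2,2,1,3
2,2,2,0,3,2
[17] 1,3,2,2,3,1
3,1,1,0,1,0
3,1,3,3,3,1
0,0,2,2,1,3
2,2,2,1,3,2

1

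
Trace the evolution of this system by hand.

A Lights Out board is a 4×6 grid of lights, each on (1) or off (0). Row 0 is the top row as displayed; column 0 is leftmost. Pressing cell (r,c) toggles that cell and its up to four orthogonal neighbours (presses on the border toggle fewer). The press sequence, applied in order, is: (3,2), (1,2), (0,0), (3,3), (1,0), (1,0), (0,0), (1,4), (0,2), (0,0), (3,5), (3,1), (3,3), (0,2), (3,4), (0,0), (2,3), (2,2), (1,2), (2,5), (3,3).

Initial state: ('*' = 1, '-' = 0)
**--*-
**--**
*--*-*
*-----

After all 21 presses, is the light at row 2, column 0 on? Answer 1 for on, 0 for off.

1

gen 0: **--*-
**--**
*--*-*
*-----
gen 1: **--*-
**--**
*-**-*
****--
gen 2: ***-*-
*-****
*--*-*
****--
gen 3: --*-*-
--****
*--*-*
****--
gen 4: --*-*-
--****
*----*
**--*-
gen 5: *-*-*-
******
-----*
**--*-
gen 6: --*-*-
--****
*----*
**--*-
gen 7: ***-*-
*-****
*----*
**--*-
gen 8: ***---
*-*---
*---**
**--*-
gen 9: *--*--
*-----
*---**
**--*-
gen 10: -*-*--
------
*---**
**--*-
gen 11: -*-*--
------
*---*-
**---*
gen 12: -*-*--
------
**--*-
--*--*
gen 13: -*-*--
------
**-**-
---***
gen 14: --*---
--*---
**-**-
---***
gen 15: --*---
--*---
**-*--
------
gen 16: ***---
*-*---
**-*--
------
gen 17: ***---
*-**--
***-*-
---*--
gen 18: ***---
*--*--
*--**-
--**--
gen 19: **----
***---
*-***-
--**--
gen 20: **----
***--*
*-**-*
--**-*
gen 21: **----
***--*
*-*--*
----**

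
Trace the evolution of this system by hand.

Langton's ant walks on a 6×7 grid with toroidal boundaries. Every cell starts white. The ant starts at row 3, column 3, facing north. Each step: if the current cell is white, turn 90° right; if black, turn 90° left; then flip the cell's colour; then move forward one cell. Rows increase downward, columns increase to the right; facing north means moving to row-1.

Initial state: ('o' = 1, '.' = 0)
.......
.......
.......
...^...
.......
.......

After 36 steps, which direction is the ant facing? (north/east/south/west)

0) .......
.......
.......
...^...
.......
.......
1) .......
.......
.......
...o>..
.......
.......
2) .......
.......
.......
...oo..
....v..
.......
3) .......
.......
.......
...oo..
...<o..
.......
4) .......
.......
.......
...^o..
...oo..
.......
5) .......
.......
.......
..<.o..
...oo..
.......
6) .......
.......
..^....
..o.o..
...oo..
.......
7) .......
.......
..o>...
..o.o..
...oo..
.......
8) .......
.......
..oo...
..ovo..
...oo..
.......
9) .......
.......
..oo...
..<oo..
...oo..
.......
10) .......
.......
..oo...
...oo..
..voo..
.......
11) .......
.......
..oo...
...oo..
.<ooo..
.......
12) .......
.......
..oo...
.^.oo..
.oooo..
.......
13) .......
.......
..oo...
.o>oo..
.oooo..
.......
14) .......
.......
..oo...
.oooo..
.ovoo..
.......
15) .......
.......
..oo...
.oooo..
.o.>o..
.......
16) .......
.......
..oo...
.oo^o..
.o..o..
.......
17) .......
.......
..oo...
.o<.o..
.o..o..
.......
18) .......
.......
..oo...
.o..o..
.ov.o..
.......
19) .......
.......
..oo...
.o..o..
.<o.o..
.......
20) .......
.......
..oo...
.o..o..
..o.o..
.v.....
21) .......
.......
..oo...
.o..o..
..o.o..
<o.....
22) .......
.......
..oo...
.o..o..
^.o.o..
oo.....
23) .......
.......
..oo...
.o..o..
o>o.o..
oo.....
24) .......
.......
..oo...
.o..o..
ooo.o..
ov.....
25) .......
.......
..oo...
.o..o..
ooo.o..
o.>....
26) ..v....
.......
..oo...
.o..o..
ooo.o..
o.o....
27) .<o....
.......
..oo...
.o..o..
ooo.o..
o.o....
28) .oo....
.......
..oo...
.o..o..
ooo.o..
o^o....
29) .oo....
.......
..oo...
.o..o..
ooo.o..
oo>....
30) .oo....
.......
..oo...
.o..o..
oo^.o..
oo.....
31) .oo....
.......
..oo...
.o..o..
o<..o..
oo.....
32) .oo....
.......
..oo...
.o..o..
o...o..
ov.....
33) .oo....
.......
..oo...
.o..o..
o...o..
o.>....
34) .ov....
.......
..oo...
.o..o..
o...o..
o.o....
35) .o.>...
.......
..oo...
.o..o..
o...o..
o.o....
36) .o.o...
...v...
..oo...
.o..o..
o...o..
o.o....

south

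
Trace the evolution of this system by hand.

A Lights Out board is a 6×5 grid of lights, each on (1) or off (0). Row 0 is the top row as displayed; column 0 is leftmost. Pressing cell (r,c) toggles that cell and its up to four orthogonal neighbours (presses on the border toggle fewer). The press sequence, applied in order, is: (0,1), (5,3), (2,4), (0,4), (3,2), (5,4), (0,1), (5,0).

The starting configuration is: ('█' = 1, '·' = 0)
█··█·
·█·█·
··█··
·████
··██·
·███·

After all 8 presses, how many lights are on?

10

k=0  █··█·
·█·█·
··█··
·████
··██·
·███·
k=1  ·███·
···█·
··█··
·████
··██·
·███·
k=2  ·███·
···█·
··█··
·████
··█··
·█··█
k=3  ·███·
···██
··███
·███·
··█··
·█··█
k=4  ·██·█
···█·
··███
·███·
··█··
·█··█
k=5  ·██·█
···█·
···██
·····
·····
·█··█
k=6  ·██·█
···█·
···██
·····
····█
·█·█·
k=7  █···█
·█·█·
···██
·····
····█
·█·█·
k=8  █···█
·█·█·
···██
·····
█···█
█··█·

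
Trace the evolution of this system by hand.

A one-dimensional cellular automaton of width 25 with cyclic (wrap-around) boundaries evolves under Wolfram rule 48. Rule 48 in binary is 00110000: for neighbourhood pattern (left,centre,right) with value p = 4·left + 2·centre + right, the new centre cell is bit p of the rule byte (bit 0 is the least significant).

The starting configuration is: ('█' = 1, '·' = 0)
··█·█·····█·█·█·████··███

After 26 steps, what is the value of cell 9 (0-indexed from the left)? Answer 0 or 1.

0

gen 0: ··█·█·····█·█·█·████··███
gen 1: █··█·█·····█·█·█····█····
gen 2: ·█··█·█·····█·█·█····█···
gen 3: ··█··█·█·····█·█·█····█··
gen 4: ···█··█·█·····█·█·█····█·
gen 5: ····█··█·█·····█·█·█····█
gen 6: █····█··█·█·····█·█·█····
gen 7: ·█····█··█·█·····█·█·█···
gen 8: ··█····█··█·█·····█·█·█··
gen 9: ···█····█··█·█·····█·█·█·
gen 10: ····█····█··█·█·····█·█·█
gen 11: █····█····█··█·█·····█·█·
gen 12: ·█····█····█··█·█·····█·█
gen 13: █·█····█····█··█·█·····█·
gen 14: ·█·█····█····█··█·█·····█
gen 15: █·█·█····█····█··█·█·····
gen 16: ·█·█·█····█····█··█·█····
gen 17: ··█·█·█····█····█··█·█···
gen 18: ···█·█·█····█····█··█·█··
gen 19: ····█·█·█····█····█··█·█·
gen 20: ·····█·█·█····█····█··█·█
gen 21: █·····█·█·█····█····█··█·
gen 22: ·█·····█·█·█····█····█··█
gen 23: █·█·····█·█·█····█····█··
gen 24: ·█·█·····█·█·█····█····█·
gen 25: ··█·█·····█·█·█····█····█
gen 26: █··█·█·····█·█·█····█····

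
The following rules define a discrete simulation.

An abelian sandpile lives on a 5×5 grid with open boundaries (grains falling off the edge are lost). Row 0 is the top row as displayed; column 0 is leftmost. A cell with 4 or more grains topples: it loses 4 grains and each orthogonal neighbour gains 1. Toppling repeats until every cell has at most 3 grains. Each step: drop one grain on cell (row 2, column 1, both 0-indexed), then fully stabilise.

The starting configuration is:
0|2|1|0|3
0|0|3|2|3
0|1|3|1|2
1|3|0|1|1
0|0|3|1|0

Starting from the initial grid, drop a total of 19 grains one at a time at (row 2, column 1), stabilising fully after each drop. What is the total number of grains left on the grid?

47

t=0: 0|2|1|0|3
0|0|3|2|3
0|1|3|1|2
1|3|0|1|1
0|0|3|1|0
t=1: 0|2|1|0|3
0|0|3|2|3
0|2|3|1|2
1|3|0|1|1
0|0|3|1|0
t=2: 0|2|1|0|3
0|0|3|2|3
0|3|3|1|2
1|3|0|1|1
0|0|3|1|0
t=3: 0|2|2|0|3
0|2|0|3|3
1|2|1|2|2
2|0|2|1|1
0|1|3|1|0
t=4: 0|2|2|0|3
0|2|0|3|3
1|3|1|2|2
2|0|2|1|1
0|1|3|1|0
t=5: 0|2|2|0|3
0|3|0|3|3
2|0|2|2|2
2|1|2|1|1
0|1|3|1|0
t=6: 0|2|2|0|3
0|3|0|3|3
2|1|2|2|2
2|1|2|1|1
0|1|3|1|0
t=7: 0|2|2|0|3
0|3|0|3|3
2|2|2|2|2
2|1|2|1|1
0|1|3|1|0
t=8: 0|2|2|0|3
0|3|0|3|3
2|3|2|2|2
2|1|2|1|1
0|1|3|1|0
t=9: 0|3|2|0|3
1|0|1|3|3
3|1|3|2|2
2|2|2|1|1
0|1|3|1|0
t=10: 0|3|2|0|3
1|0|1|3|3
3|2|3|2|2
2|2|2|1|1
0|1|3|1|0
t=11: 0|3|2|0|3
1|0|1|3|3
3|3|3|2|2
2|2|2|1|1
0|1|3|1|0
t=12: 0|3|2|0|3
2|1|2|3|3
0|2|0|3|2
3|3|3|1|1
0|1|3|1|0
t=13: 0|3|2|0|3
2|1|2|3|3
0|3|0|3|2
3|3|3|1|1
0|1|3|1|0
t=14: 0|3|2|0|3
2|2|2|3|3
2|1|2|3|2
0|2|1|2|1
1|3|0|2|0
t=15: 0|3|2|0|3
2|2|2|3|3
2|2|2|3|2
0|2|1|2|1
1|3|0|2|0
t=16: 0|3|2|0|3
2|2|2|3|3
2|3|2|3|2
0|2|1|2|1
1|3|0|2|0
t=17: 0|3|2|0|3
2|3|2|3|3
3|0|3|3|2
0|3|1|2|1
1|3|0|2|0
t=18: 0|3|2|0|3
2|3|2|3|3
3|1|3|3|2
0|3|1|2|1
1|3|0|2|0
t=19: 0|3|2|0|3
2|3|2|3|3
3|2|3|3|2
0|3|1|2|1
1|3|0|2|0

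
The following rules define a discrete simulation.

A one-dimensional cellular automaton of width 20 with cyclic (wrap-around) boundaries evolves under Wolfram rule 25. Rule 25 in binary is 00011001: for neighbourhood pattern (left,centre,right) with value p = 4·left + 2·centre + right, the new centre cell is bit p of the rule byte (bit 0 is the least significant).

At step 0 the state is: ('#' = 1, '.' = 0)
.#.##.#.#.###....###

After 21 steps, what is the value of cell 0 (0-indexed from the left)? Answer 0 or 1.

1

[0] .#.##.#.#.###....###
[1] ...#......#..###.#..
[2] ##..#####..#.#....##
[3] ..#.#....#....###.#.
[4] #....###..###.#....#
[5] .###.#..#.#....###.#
[6] .#....#....###.#....
[7] ..###..###.#....####
[8] #.#..#.#....###.#...
[9] ...#....###.#....##.
[10] ##..###.#....###.#.#
[11] ..#.#....###.#.....#
[12] #....###.#....####..
[13] .###.#....###.#...#.
[14] .#....###.#....##..#
[15] ..###.#....###.#.#..
[16] #.#....###.#......##
[17] ...###.#....#####.#.
[18] ##.#....###.#......#
[19] ....###.#....#####.#
[20] ###.#....###.#......
[21] #....###.#....#####.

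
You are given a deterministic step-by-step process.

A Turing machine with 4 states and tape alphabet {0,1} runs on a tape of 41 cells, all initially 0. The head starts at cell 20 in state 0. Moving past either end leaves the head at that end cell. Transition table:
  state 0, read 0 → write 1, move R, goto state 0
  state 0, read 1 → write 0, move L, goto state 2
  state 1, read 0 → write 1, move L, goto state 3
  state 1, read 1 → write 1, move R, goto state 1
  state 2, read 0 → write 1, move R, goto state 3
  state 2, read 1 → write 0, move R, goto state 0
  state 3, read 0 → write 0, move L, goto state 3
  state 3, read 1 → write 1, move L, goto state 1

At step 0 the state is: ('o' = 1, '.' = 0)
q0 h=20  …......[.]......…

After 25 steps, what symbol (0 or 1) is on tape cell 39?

t=0: q0 h=20  …......[.]......…
t=1: q0 h=21  ….....o[.]......…
t=2: q0 h=22  …....oo[.]......…
t=3: q0 h=23  …...ooo[.]......…
t=4: q0 h=24  …..oooo[.]......…
t=5: q0 h=25  ….ooooo[.]......…
t=6: q0 h=26  …oooooo[.]......…
t=7: q0 h=27  …oooooo[.]......…
t=8: q0 h=28  …oooooo[.]......…
t=9: q0 h=29  …oooooo[.]......…
t=10: q0 h=30  …oooooo[.]......…
t=11: q0 h=31  …oooooo[.]......…
t=12: q0 h=32  …oooooo[.]......…
t=13: q0 h=33  …oooooo[.]......…
t=14: q0 h=34  …oooooo[.]......|
t=15: q0 h=35  …oooooo[.].....|
t=16: q0 h=36  …oooooo[.]....|
t=17: q0 h=37  …oooooo[.]...|
t=18: q0 h=38  …oooooo[.]..|
t=19: q0 h=39  …oooooo[.].|
t=20: q0 h=40  …oooooo[.]|
t=21: q0 h=40  …oooooo[o]|
t=22: q2 h=39  …oooooo[o].|
t=23: q0 h=40  …ooooo.[.]|
t=24: q0 h=40  …ooooo.[o]|
t=25: q2 h=39  …oooooo[.].|

0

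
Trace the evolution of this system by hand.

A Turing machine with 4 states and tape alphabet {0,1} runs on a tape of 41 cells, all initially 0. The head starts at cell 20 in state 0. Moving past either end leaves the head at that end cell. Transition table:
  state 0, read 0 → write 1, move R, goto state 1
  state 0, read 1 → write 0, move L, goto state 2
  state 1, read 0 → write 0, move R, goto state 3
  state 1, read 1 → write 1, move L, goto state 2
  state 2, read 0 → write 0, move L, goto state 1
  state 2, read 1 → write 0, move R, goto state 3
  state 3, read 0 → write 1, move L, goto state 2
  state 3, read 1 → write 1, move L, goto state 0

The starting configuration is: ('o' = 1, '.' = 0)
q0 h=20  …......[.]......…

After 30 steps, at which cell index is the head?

[0] q0 h=20  …......[.]......…
[1] q1 h=21  ….....o[.]......…
[2] q3 h=22  …....o.[.]......…
[3] q2 h=21  ….....o[.]o.....…
[4] q1 h=20  …......[o].o....…
[5] q2 h=19  …......[.]o.o...…
[6] q1 h=18  …......[.].o.o..…
[7] q3 h=19  …......[.]o.o...…
[8] q2 h=18  …......[.]oo.o..…
[9] q1 h=17  …......[.].oo.o.…
[10] q3 h=18  …......[.]oo.o..…
[11] q2 h=17  …......[.]ooo.o.…
[12] q1 h=16  …......[.].ooo.o…
[13] q3 h=17  …......[.]ooo.o.…
[14] q2 h=16  …......[.]oooo.o…
[15] q1 h=15  …......[.].oooo.…
[16] q3 h=16  …......[.]oooo.o…
[17] q2 h=15  …......[.]ooooo.…
[18] q1 h=14  …......[.].ooooo…
[19] q3 h=15  …......[.]ooooo.…
[20] q2 h=14  …......[.]oooooo…
[21] q1 h=13  …......[.].ooooo…
[22] q3 h=14  …......[.]oooooo…
[23] q2 h=13  …......[.]oooooo…
[24] q1 h=12  …......[.].ooooo…
[25] q3 h=13  …......[.]oooooo…
[26] q2 h=12  …......[.]oooooo…
[27] q1 h=11  …......[.].ooooo…
[28] q3 h=12  …......[.]oooooo…
[29] q2 h=11  …......[.]oooooo…
[30] q1 h=10  …......[.].ooooo…

10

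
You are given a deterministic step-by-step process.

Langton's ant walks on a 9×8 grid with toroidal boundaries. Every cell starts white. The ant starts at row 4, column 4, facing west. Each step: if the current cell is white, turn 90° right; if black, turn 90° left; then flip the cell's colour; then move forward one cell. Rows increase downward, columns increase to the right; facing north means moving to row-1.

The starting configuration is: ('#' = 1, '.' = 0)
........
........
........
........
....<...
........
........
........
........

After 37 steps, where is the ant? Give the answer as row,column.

5,0

0) ........
........
........
........
....<...
........
........
........
........
1) ........
........
........
....^...
....#...
........
........
........
........
2) ........
........
........
....#>..
....#...
........
........
........
........
3) ........
........
........
....##..
....#v..
........
........
........
........
4) ........
........
........
....##..
....<#..
........
........
........
........
5) ........
........
........
....##..
.....#..
....v...
........
........
........
6) ........
........
........
....##..
.....#..
...<#...
........
........
........
7) ........
........
........
....##..
...^.#..
...##...
........
........
........
8) ........
........
........
....##..
...#>#..
...##...
........
........
........
9) ........
........
........
....##..
...###..
...#v...
........
........
........
10) ........
........
........
....##..
...###..
...#.>..
........
........
........
11) ........
........
........
....##..
...###..
...#.#..
.....v..
........
........
12) ........
........
........
....##..
...###..
...#.#..
....<#..
........
........
13) ........
........
........
....##..
...###..
...#^#..
....##..
........
........
14) ........
........
........
....##..
...###..
...##>..
....##..
........
........
15) ........
........
........
....##..
...##^..
...##...
....##..
........
........
16) ........
........
........
....##..
...#<...
...##...
....##..
........
........
17) ........
........
........
....##..
...#....
...#v...
....##..
........
........
18) ........
........
........
....##..
...#....
...#.>..
....##..
........
........
19) ........
........
........
....##..
...#....
...#.#..
....#v..
........
........
20) ........
........
........
....##..
...#....
...#.#..
....#.>.
........
........
21) ........
........
........
....##..
...#....
...#.#..
....#.#.
......v.
........
22) ........
........
........
....##..
...#....
...#.#..
....#.#.
.....<#.
........
23) ........
........
........
....##..
...#....
...#.#..
....#^#.
.....##.
........
24) ........
........
........
....##..
...#....
...#.#..
....##>.
.....##.
........
25) ........
........
........
....##..
...#....
...#.#^.
....##..
.....##.
........
26) ........
........
........
....##..
...#....
...#.##>
....##..
.....##.
........
27) ........
........
........
....##..
...#....
...#.###
....##.v
.....##.
........
28) ........
........
........
....##..
...#....
...#.###
....##<#
.....##.
........
29) ........
........
........
....##..
...#....
...#.#^#
....####
.....##.
........
30) ........
........
........
....##..
...#....
...#.<.#
....####
.....##.
........
31) ........
........
........
....##..
...#....
...#...#
....#v##
.....##.
........
32) ........
........
........
....##..
...#....
...#...#
....#.>#
.....##.
........
33) ........
........
........
....##..
...#....
...#..^#
....#..#
.....##.
........
34) ........
........
........
....##..
...#....
...#..#>
....#..#
.....##.
........
35) ........
........
........
....##..
...#...^
...#..#.
....#..#
.....##.
........
36) ........
........
........
....##..
>..#...#
...#..#.
....#..#
.....##.
........
37) ........
........
........
....##..
#..#...#
v..#..#.
....#..#
.....##.
........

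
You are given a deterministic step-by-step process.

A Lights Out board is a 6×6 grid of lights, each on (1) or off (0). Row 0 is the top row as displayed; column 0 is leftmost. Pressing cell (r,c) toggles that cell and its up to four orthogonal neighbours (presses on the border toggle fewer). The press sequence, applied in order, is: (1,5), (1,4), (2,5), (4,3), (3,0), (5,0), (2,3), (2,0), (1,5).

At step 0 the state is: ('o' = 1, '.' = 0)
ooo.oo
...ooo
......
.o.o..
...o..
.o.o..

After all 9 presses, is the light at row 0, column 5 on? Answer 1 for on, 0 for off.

gen 0: ooo.oo
...ooo
......
.o.o..
...o..
.o.o..
gen 1: ooo.o.
...o..
.....o
.o.o..
...o..
.o.o..
gen 2: ooo...
....oo
....oo
.o.o..
...o..
.o.o..
gen 3: ooo...
....o.
......
.o.o.o
...o..
.o.o..
gen 4: ooo...
....o.
......
.o...o
..o.o.
.o....
gen 5: ooo...
....o.
o.....
o....o
o.o.o.
.o....
gen 6: ooo...
....o.
o.....
o....o
..o.o.
o.....
gen 7: ooo...
...oo.
o.ooo.
o..o.o
..o.o.
o.....
gen 8: ooo...
o..oo.
.oooo.
...o.o
..o.o.
o.....
gen 9: ooo..o
o..o.o
.ooooo
...o.o
..o.o.
o.....

1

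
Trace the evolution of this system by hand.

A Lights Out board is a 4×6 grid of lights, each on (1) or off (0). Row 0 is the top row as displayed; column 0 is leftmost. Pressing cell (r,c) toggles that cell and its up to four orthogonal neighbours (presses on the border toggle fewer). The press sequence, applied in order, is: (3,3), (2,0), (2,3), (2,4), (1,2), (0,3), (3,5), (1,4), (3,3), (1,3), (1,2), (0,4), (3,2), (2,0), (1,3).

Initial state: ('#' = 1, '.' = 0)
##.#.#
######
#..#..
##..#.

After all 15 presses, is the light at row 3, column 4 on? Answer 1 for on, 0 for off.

1

t=0: ##.#.#
######
#..#..
##..#.
t=1: ##.#.#
######
#.....
####..
t=2: ##.#.#
.#####
.#....
.###..
t=3: ##.#.#
.##.##
.####.
.##...
t=4: ##.#.#
.##..#
.##..#
.##.#.
t=5: ####.#
...#.#
.#...#
.##.#.
t=6: ##..##
.....#
.#...#
.##.#.
t=7: ##..##
.....#
.#....
.##..#
t=8: ##...#
...##.
.#..#.
.##..#
t=9: ##...#
...##.
.#.##.
.#.###
t=10: ##.#.#
..#...
.#..#.
.#.###
t=11: ####.#
.#.#..
.##.#.
.#.###
t=12: ###.#.
.#.##.
.##.#.
.#.###
t=13: ###.#.
.#.##.
.#..#.
..#.##
t=14: ###.#.
##.##.
#...#.
#.#.##
t=15: #####.
###...
#..##.
#.#.##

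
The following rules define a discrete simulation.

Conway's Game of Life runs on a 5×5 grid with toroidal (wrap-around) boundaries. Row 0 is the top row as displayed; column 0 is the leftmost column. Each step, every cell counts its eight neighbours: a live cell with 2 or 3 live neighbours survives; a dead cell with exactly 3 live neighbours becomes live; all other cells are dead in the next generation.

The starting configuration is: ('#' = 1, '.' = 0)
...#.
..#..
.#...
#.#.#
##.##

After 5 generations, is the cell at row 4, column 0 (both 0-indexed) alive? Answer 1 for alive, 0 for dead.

0) ...#.
..#..
.#...
#.#.#
##.##
1) ##.#.
..#..
####.
..#..
.#...
2) ##...
.....
...#.
#..#.
##...
3) ##...
.....
....#
###..
..#..
4) .#...
#....
##...
####.
..#..
5) .#...
#....
.....
#..##
#..#.

1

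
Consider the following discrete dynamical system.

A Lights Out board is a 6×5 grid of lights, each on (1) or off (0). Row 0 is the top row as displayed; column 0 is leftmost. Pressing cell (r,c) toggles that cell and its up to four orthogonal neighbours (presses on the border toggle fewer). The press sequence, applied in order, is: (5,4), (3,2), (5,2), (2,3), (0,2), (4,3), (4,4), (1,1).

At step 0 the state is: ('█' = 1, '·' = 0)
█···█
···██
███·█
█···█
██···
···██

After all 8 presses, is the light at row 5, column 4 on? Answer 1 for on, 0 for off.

t=0: █···█
···██
███·█
█···█
██···
···██
t=1: █···█
···██
███·█
█···█
██··█
·····
t=2: █···█
···██
██··█
█████
███·█
·····
t=3: █···█
···██
██··█
█████
██··█
·███·
t=4: █···█
····█
████·
███·█
██··█
·███·
t=5: █████
··█·█
████·
███·█
██··█
·███·
t=6: █████
··█·█
████·
█████
████·
·██··
t=7: █████
··█·█
████·
████·
███·█
·██·█
t=8: █·███
██··█
█·██·
████·
███·█
·██·█

1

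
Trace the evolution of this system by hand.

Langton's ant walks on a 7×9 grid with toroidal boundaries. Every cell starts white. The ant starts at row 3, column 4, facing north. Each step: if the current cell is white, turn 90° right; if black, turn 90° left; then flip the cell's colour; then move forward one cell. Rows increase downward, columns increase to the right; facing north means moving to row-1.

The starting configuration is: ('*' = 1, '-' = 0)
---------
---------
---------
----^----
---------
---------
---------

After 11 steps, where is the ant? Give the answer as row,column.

[0] ---------
---------
---------
----^----
---------
---------
---------
[1] ---------
---------
---------
----*>---
---------
---------
---------
[2] ---------
---------
---------
----**---
-----v---
---------
---------
[3] ---------
---------
---------
----**---
----<*---
---------
---------
[4] ---------
---------
---------
----^*---
----**---
---------
---------
[5] ---------
---------
---------
---<-*---
----**---
---------
---------
[6] ---------
---------
---^-----
---*-*---
----**---
---------
---------
[7] ---------
---------
---*>----
---*-*---
----**---
---------
---------
[8] ---------
---------
---**----
---*v*---
----**---
---------
---------
[9] ---------
---------
---**----
---<**---
----**---
---------
---------
[10] ---------
---------
---**----
----**---
---v**---
---------
---------
[11] ---------
---------
---**----
----**---
--<***---
---------
---------

4,2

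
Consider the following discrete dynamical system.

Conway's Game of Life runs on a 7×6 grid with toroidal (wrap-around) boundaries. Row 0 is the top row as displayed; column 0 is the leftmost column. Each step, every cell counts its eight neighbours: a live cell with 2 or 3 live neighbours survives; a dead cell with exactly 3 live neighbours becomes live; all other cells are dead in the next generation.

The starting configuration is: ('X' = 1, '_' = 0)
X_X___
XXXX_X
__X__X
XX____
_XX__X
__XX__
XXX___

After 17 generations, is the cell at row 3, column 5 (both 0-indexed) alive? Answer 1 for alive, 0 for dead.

1

[0] X_X___
XXXX_X
__X__X
XX____
_XX__X
__XX__
XXX___
[1] ______
___XXX
___XXX
_____X
___X__
___X__
X_____
[2] ____XX
___X_X
X__X__
___X_X
____X_
______
______
[3] ____XX
X__X_X
X_XX_X
___X_X
____X_
______
______
[4] X___XX
_XXX__
_XXX__
X_XX_X
____X_
______
______
[5] XXXXXX
_____X
______
X____X
___XXX
______
_____X
[6] _XXX__
_XXX_X
X____X
X____X
X___XX
_____X
_XXX_X
[7] ______
___X_X
__X___
_X____
____X_
_XXX__
_X_X__
[8] __X_X_
______
__X___
______
_X_X__
_X_XX_
_X_X__
[9] __XX__
___X__
______
__X___
___XX_
XX_XX_
_X____
[10] __XX__
__XX__
______
___X__
_X__XX
XX_XXX
XX__X_
[11] ____X_
__XX__
__XX__
____X_
_X____
___X__
______
[12] ___X__
__X_X_
__X_X_
__XX__
______
______
______
[13] ___X__
__X_X_
_XX_X_
__XX__
______
______
______
[14] ___X__
_XX_X_
_X__X_
_XXX__
______
______
______
[15] __XX__
_XX_X_
X___X_
_XXX__
__X___
______
______
[16] _XXX__
_XX_XX
X___XX
_XXX__
_XXX__
______
______
[17] XX_XX_
______
______
_____X
_X_X__
__X___
__X___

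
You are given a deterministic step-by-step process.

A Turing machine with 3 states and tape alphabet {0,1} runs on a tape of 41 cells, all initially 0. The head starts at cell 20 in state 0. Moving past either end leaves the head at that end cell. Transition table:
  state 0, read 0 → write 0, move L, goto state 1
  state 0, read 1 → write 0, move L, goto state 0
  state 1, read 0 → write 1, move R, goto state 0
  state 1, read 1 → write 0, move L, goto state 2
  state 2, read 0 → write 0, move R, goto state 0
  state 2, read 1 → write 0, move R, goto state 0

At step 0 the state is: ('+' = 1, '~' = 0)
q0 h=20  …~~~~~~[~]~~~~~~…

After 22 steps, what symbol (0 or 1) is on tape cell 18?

0

step 0: q0 h=20  …~~~~~~[~]~~~~~~…
step 1: q1 h=19  …~~~~~~[~]~~~~~~…
step 2: q0 h=20  …~~~~~+[~]~~~~~~…
step 3: q1 h=19  …~~~~~~[+]~~~~~~…
step 4: q2 h=18  …~~~~~~[~]~~~~~~…
step 5: q0 h=19  …~~~~~~[~]~~~~~~…
step 6: q1 h=18  …~~~~~~[~]~~~~~~…
step 7: q0 h=19  …~~~~~+[~]~~~~~~…
step 8: q1 h=18  …~~~~~~[+]~~~~~~…
step 9: q2 h=17  …~~~~~~[~]~~~~~~…
step 10: q0 h=18  …~~~~~~[~]~~~~~~…
step 11: q1 h=17  …~~~~~~[~]~~~~~~…
step 12: q0 h=18  …~~~~~+[~]~~~~~~…
step 13: q1 h=17  …~~~~~~[+]~~~~~~…
step 14: q2 h=16  …~~~~~~[~]~~~~~~…
step 15: q0 h=17  …~~~~~~[~]~~~~~~…
step 16: q1 h=16  …~~~~~~[~]~~~~~~…
step 17: q0 h=17  …~~~~~+[~]~~~~~~…
step 18: q1 h=16  …~~~~~~[+]~~~~~~…
step 19: q2 h=15  …~~~~~~[~]~~~~~~…
step 20: q0 h=16  …~~~~~~[~]~~~~~~…
step 21: q1 h=15  …~~~~~~[~]~~~~~~…
step 22: q0 h=16  …~~~~~+[~]~~~~~~…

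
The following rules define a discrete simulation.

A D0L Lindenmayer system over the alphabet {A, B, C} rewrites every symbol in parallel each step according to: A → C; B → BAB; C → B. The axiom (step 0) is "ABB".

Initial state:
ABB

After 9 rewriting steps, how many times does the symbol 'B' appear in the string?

2296

step 0: ABB
step 1: CBABBAB
step 2: BBABCBABBABCBAB
step 3: BABBABCBABBBABCBABBABCBABBBABCBAB
step 4: BABCBABBABCBABBBABCBABBABBABCBABBBABCBABBABCBABBBABCBABBABBABCBABBBABCBAB
step 5: BABCBABBBABCBABBABCBABBBABCBABBABBABCBABBBABCBABBABCBABBAB…BABBABCBABBBABCBABBABCBABBABCBABBBABCBABBABBABCBABBBABCBAB  (len 161)
step 6: BABCBABBBABCBABBABBABCBABBBABCBABBABCBABBBABCBABBABBABCBAB…BABBABCBABBBABCBABBABCBABBABCBABBBABCBABBABBABCBABBBABCBAB  (len 355)
step 7: BABCBABBBABCBABBABBABCBABBBABCBABBABCBABBABCBABBBABCBABBAB…BABBABCBABBBABCBABBABCBABBABCBABBBABCBABBABBABCBABBBABCBAB  (len 783)
step 8: BABCBABBBABCBABBABBABCBABBBABCBABBABCBABBABCBABBBABCBABBAB…BABBABCBABBBABCBABBABCBABBABCBABBBABCBABBABBABCBABBBABCBAB  (len 1727)
step 9: BABCBABBBABCBABBABBABCBABBBABCBABBABCBABBABCBABBBABCBABBAB…BABBABCBABBBABCBABBABCBABBABCBABBBABCBABBABBABCBABBBABCBAB  (len 3809)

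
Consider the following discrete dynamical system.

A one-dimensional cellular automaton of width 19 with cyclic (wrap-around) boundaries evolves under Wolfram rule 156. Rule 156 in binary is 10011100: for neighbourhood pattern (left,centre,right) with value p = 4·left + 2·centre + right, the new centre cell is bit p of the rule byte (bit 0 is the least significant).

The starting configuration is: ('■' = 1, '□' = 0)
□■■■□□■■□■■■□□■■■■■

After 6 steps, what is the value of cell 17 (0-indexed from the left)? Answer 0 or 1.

[0] □■■■□□■■□■■■□□■■■■■
[1] □■■□■□■□□■■□■□■■■■□
[2] □■□□■□■■□■□□■□■■■□■
[3] □■■□■□■□□■■□■□■■□□■
[4] □■□□■□■■□■□□■□■□■□■
[5] □■■□■□■□□■■□■□■□■□■
[6] □■□□■□■■□■□□■□■□■□■

0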